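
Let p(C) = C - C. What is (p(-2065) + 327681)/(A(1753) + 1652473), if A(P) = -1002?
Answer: 327681/1651471 ≈ 0.19842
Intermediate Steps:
p(C) = 0
(p(-2065) + 327681)/(A(1753) + 1652473) = (0 + 327681)/(-1002 + 1652473) = 327681/1651471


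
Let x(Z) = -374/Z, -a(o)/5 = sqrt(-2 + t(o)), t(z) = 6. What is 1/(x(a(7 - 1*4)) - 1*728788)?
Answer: -5/3643753 ≈ -1.3722e-6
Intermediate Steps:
a(o) = -10 (a(o) = -5*sqrt(-2 + 6) = -5*sqrt(4) = -5*2 = -10)
1/(x(a(7 - 1*4)) - 1*728788) = 1/(-374/(-10) - 1*728788) = 1/(-374*(-1/10) - 728788) = 1/(187/5 - 728788) = 1/(-3643753/5) = -5/3643753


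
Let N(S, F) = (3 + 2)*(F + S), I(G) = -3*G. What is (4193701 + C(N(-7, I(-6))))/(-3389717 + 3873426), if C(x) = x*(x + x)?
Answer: 4199751/483709 ≈ 8.6824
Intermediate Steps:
N(S, F) = 5*F + 5*S (N(S, F) = 5*(F + S) = 5*F + 5*S)
C(x) = 2*x**2 (C(x) = x*(2*x) = 2*x**2)
(4193701 + C(N(-7, I(-6))))/(-3389717 + 3873426) = (4193701 + 2*(5*(-3*(-6)) + 5*(-7))**2)/(-3389717 + 3873426) = (4193701 + 2*(5*18 - 35)**2)/483709 = (4193701 + 2*(90 - 35)**2)*(1/483709) = (4193701 + 2*55**2)*(1/483709) = (4193701 + 2*3025)*(1/483709) = (4193701 + 6050)*(1/483709) = 4199751*(1/483709) = 4199751/483709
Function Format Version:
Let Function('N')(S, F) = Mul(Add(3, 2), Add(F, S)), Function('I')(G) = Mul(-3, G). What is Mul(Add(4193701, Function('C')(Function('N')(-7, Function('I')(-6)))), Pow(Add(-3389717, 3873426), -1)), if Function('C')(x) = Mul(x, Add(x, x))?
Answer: Rational(4199751, 483709) ≈ 8.6824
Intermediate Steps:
Function('N')(S, F) = Add(Mul(5, F), Mul(5, S)) (Function('N')(S, F) = Mul(5, Add(F, S)) = Add(Mul(5, F), Mul(5, S)))
Function('C')(x) = Mul(2, Pow(x, 2)) (Function('C')(x) = Mul(x, Mul(2, x)) = Mul(2, Pow(x, 2)))
Mul(Add(4193701, Function('C')(Function('N')(-7, Function('I')(-6)))), Pow(Add(-3389717, 3873426), -1)) = Mul(Add(4193701, Mul(2, Pow(Add(Mul(5, Mul(-3, -6)), Mul(5, -7)), 2))), Pow(Add(-3389717, 3873426), -1)) = Mul(Add(4193701, Mul(2, Pow(Add(Mul(5, 18), -35), 2))), Pow(483709, -1)) = Mul(Add(4193701, Mul(2, Pow(Add(90, -35), 2))), Rational(1, 483709)) = Mul(Add(4193701, Mul(2, Pow(55, 2))), Rational(1, 483709)) = Mul(Add(4193701, Mul(2, 3025)), Rational(1, 483709)) = Mul(Add(4193701, 6050), Rational(1, 483709)) = Mul(4199751, Rational(1, 483709)) = Rational(4199751, 483709)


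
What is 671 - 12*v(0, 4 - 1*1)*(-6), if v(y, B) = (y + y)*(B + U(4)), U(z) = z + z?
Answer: 671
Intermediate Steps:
U(z) = 2*z
v(y, B) = 2*y*(8 + B) (v(y, B) = (y + y)*(B + 2*4) = (2*y)*(B + 8) = (2*y)*(8 + B) = 2*y*(8 + B))
671 - 12*v(0, 4 - 1*1)*(-6) = 671 - 24*0*(8 + (4 - 1*1))*(-6) = 671 - 24*0*(8 + (4 - 1))*(-6) = 671 - 24*0*(8 + 3)*(-6) = 671 - 24*0*11*(-6) = 671 - 12*0*(-6) = 671 + 0*(-6) = 671 + 0 = 671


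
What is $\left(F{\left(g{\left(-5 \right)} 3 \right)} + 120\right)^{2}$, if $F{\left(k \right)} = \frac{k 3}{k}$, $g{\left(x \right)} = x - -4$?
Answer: $15129$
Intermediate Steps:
$g{\left(x \right)} = 4 + x$ ($g{\left(x \right)} = x + 4 = 4 + x$)
$F{\left(k \right)} = 3$ ($F{\left(k \right)} = \frac{3 k}{k} = 3$)
$\left(F{\left(g{\left(-5 \right)} 3 \right)} + 120\right)^{2} = \left(3 + 120\right)^{2} = 123^{2} = 15129$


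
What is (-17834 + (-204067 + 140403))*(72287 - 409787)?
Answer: 27505575000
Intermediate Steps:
(-17834 + (-204067 + 140403))*(72287 - 409787) = (-17834 - 63664)*(-337500) = -81498*(-337500) = 27505575000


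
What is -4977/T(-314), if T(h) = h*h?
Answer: -4977/98596 ≈ -0.050479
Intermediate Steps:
T(h) = h²
-4977/T(-314) = -4977/((-314)²) = -4977/98596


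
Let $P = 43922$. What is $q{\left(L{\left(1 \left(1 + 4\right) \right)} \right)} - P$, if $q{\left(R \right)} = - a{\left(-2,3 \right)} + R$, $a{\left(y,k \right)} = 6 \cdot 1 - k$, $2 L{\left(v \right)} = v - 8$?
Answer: $- \frac{87853}{2} \approx -43927.0$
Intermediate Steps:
$L{\left(v \right)} = -4 + \frac{v}{2}$ ($L{\left(v \right)} = \frac{v - 8}{2} = \frac{-8 + v}{2} = -4 + \frac{v}{2}$)
$a{\left(y,k \right)} = 6 - k$
$q{\left(R \right)} = -3 + R$ ($q{\left(R \right)} = - (6 - 3) + R = \left(-1\right) 3 + R = -3 + R$)
$q{\left(L{\left(1 \left(1 + 4\right) \right)} \right)} - P = \left(-3 - \left(4 - \frac{1 \left(1 + 4\right)}{2}\right)\right) - 43922 = \left(-3 - \left(4 - \frac{1 \cdot 5}{2}\right)\right) - 43922 = \left(-3 + \left(-4 + \frac{1}{2} \cdot 5\right)\right) - 43922 = \left(-3 + \left(-4 + \frac{5}{2}\right)\right) - 43922 = \left(-3 - \frac{3}{2}\right) - 43922 = - \frac{9}{2} - 43922 = - \frac{87853}{2}$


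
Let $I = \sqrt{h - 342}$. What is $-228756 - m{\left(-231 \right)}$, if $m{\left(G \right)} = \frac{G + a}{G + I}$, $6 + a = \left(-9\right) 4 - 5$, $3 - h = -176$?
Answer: $- \frac{6122000181}{26762} - \frac{139 i \sqrt{163}}{26762} \approx -2.2876 \cdot 10^{5} - 0.066312 i$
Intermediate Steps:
$h = 179$ ($h = 3 - -176 = 3 + 176 = 179$)
$a = -47$ ($a = -6 - 41 = -47$)
$I = i \sqrt{163}$ ($I = \sqrt{179 - 342} = \sqrt{-163} = i \sqrt{163} \approx 12.767 i$)
$m{\left(G \right)} = \frac{-47 + G}{G + i \sqrt{163}}$ ($m{\left(G \right)} = \frac{G - 47}{G + i \sqrt{163}} = \frac{-47 + G}{G + i \sqrt{163}}$)
$-228756 - m{\left(-231 \right)} = -228756 - \frac{-47 - 231}{-231 + i \sqrt{163}} = -228756 - \frac{1}{-231 + i \sqrt{163}} \left(-278\right) = -228756 - - \frac{278}{-231 + i \sqrt{163}} = -228756 + \frac{278}{-231 + i \sqrt{163}}$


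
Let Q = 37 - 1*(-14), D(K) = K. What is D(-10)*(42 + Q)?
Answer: -930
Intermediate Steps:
Q = 51 (Q = 37 + 14 = 51)
D(-10)*(42 + Q) = -10*(42 + 51) = -10*93 = -930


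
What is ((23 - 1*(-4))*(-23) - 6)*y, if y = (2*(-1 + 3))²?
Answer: -10032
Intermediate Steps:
y = 16 (y = (2*2)² = 4² = 16)
((23 - 1*(-4))*(-23) - 6)*y = ((23 - 1*(-4))*(-23) - 6)*16 = ((23 + 4)*(-23) - 6)*16 = (27*(-23) - 6)*16 = (-621 - 6)*16 = -627*16 = -10032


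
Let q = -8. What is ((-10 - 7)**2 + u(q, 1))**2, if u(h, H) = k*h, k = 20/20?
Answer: 78961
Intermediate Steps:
k = 1 (k = 20*(1/20) = 1)
u(h, H) = h (u(h, H) = 1*h = h)
((-10 - 7)**2 + u(q, 1))**2 = ((-10 - 7)**2 - 8)**2 = ((-17)**2 - 8)**2 = (289 - 8)**2 = 281**2 = 78961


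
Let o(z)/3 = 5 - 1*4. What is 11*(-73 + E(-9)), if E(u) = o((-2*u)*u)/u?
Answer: -2420/3 ≈ -806.67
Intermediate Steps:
o(z) = 3 (o(z) = 3*(5 - 1*4) = 3*(5 - 4) = 3*1 = 3)
E(u) = 3/u
11*(-73 + E(-9)) = 11*(-73 + 3/(-9)) = 11*(-73 + 3*(-⅑)) = 11*(-73 - ⅓) = 11*(-220/3) = -2420/3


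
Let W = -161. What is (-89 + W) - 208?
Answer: -458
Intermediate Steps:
(-89 + W) - 208 = (-89 - 161) - 208 = -250 - 208 = -458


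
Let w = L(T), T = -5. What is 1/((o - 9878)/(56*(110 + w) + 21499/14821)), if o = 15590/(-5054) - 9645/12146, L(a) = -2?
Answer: -211684279410338/345789813621237 ≈ -0.61218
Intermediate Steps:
w = -2
o = -119050985/30692942 (o = 15590*(-1/5054) - 9645*1/12146 = -7795/2527 - 9645/12146 = -119050985/30692942 ≈ -3.8788)
1/((o - 9878)/(56*(110 + w) + 21499/14821)) = 1/((-119050985/30692942 - 9878)/(56*(110 - 2) + 21499/14821)) = 1/(-303303932061/(30692942*(56*108 + 21499*(1/14821)))) = 1/(-303303932061/(30692942*(6048 + 21499/14821))) = 1/(-303303932061/(30692942*89658907/14821)) = 1/(-303303932061/30692942*14821/89658907) = 1/(-345789813621237/211684279410338) = -211684279410338/345789813621237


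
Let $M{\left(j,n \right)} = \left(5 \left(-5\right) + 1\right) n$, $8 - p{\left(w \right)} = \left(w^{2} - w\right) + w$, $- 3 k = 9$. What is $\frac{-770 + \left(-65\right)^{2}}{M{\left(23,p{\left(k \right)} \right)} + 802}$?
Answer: $\frac{3455}{826} \approx 4.1828$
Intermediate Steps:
$k = -3$ ($k = \left(- \frac{1}{3}\right) 9 = -3$)
$p{\left(w \right)} = 8 - w^{2}$ ($p{\left(w \right)} = 8 - \left(\left(w^{2} - w\right) + w\right) = 8 - w^{2}$)
$M{\left(j,n \right)} = - 24 n$ ($M{\left(j,n \right)} = \left(-25 + 1\right) n = - 24 n$)
$\frac{-770 + \left(-65\right)^{2}}{M{\left(23,p{\left(k \right)} \right)} + 802} = \frac{-770 + \left(-65\right)^{2}}{- 24 \left(8 - \left(-3\right)^{2}\right) + 802} = \frac{-770 + 4225}{- 24 \left(8 - 9\right) + 802} = \frac{3455}{- 24 \left(8 - 9\right) + 802} = \frac{3455}{\left(-24\right) \left(-1\right) + 802} = \frac{3455}{24 + 802} = \frac{3455}{826}$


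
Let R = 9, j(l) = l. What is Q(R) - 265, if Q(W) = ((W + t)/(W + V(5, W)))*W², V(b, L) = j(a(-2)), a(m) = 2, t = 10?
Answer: -1376/11 ≈ -125.09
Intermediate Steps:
V(b, L) = 2
Q(W) = W²*(10 + W)/(2 + W) (Q(W) = ((W + 10)/(W + 2))*W² = ((10 + W)/(2 + W))*W² = W²*(10 + W)/(2 + W))
Q(R) - 265 = 9²*(10 + 9)/(2 + 9) - 265 = 81*19/11 - 265 = 81*(1/11)*19 - 265 = 1539/11 - 265 = -1376/11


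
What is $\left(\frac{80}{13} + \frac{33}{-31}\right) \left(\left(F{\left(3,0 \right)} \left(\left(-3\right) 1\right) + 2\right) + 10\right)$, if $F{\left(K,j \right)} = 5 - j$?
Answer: $- \frac{6153}{403} \approx -15.268$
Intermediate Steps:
$\left(\frac{80}{13} + \frac{33}{-31}\right) \left(\left(F{\left(3,0 \right)} \left(\left(-3\right) 1\right) + 2\right) + 10\right) = \left(\frac{80}{13} + \frac{33}{-31}\right) \left(\left(\left(5 - 0\right) \left(\left(-3\right) 1\right) + 2\right) + 10\right) = \left(80 \cdot \frac{1}{13} + 33 \left(- \frac{1}{31}\right)\right) \left(\left(\left(5 + 0\right) \left(-3\right) + 2\right) + 10\right) = \left(\frac{80}{13} - \frac{33}{31}\right) \left(\left(5 \left(-3\right) + 2\right) + 10\right) = \frac{2051 \left(\left(-15 + 2\right) + 10\right)}{403} = \frac{2051 \left(-13 + 10\right)}{403} = \frac{2051}{403} \left(-3\right) = - \frac{6153}{403}$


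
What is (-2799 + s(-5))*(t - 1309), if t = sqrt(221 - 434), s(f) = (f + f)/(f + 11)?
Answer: 10998218/3 - 8402*I*sqrt(213)/3 ≈ 3.6661e+6 - 40874.0*I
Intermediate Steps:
s(f) = 2*f/(11 + f) (s(f) = (2*f)/(11 + f) = 2*f/(11 + f))
t = I*sqrt(213) (t = sqrt(-213) = I*sqrt(213) ≈ 14.595*I)
(-2799 + s(-5))*(t - 1309) = (-2799 + 2*(-5)/(11 - 5))*(I*sqrt(213) - 1309) = (-2799 + 2*(-5)/6)*(-1309 + I*sqrt(213)) = (-2799 + 2*(-5)*(1/6))*(-1309 + I*sqrt(213)) = (-2799 - 5/3)*(-1309 + I*sqrt(213)) = -8402*(-1309 + I*sqrt(213))/3 = 10998218/3 - 8402*I*sqrt(213)/3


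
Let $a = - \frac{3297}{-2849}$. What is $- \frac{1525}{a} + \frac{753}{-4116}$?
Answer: $- \frac{851684321}{646212} \approx -1318.0$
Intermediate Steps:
$a = \frac{471}{407}$ ($a = \left(-3297\right) \left(- \frac{1}{2849}\right) = \frac{471}{407} \approx 1.1572$)
$- \frac{1525}{a} + \frac{753}{-4116} = - \frac{1525}{\frac{471}{407}} + \frac{753}{-4116} = \left(-1525\right) \frac{407}{471} + 753 \left(- \frac{1}{4116}\right) = - \frac{620675}{471} - \frac{251}{1372} = - \frac{851684321}{646212}$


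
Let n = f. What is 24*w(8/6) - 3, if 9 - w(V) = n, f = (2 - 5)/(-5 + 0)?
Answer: 993/5 ≈ 198.60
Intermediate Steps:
f = ⅗ (f = -3/(-5) = -3*(-⅕) = ⅗ ≈ 0.60000)
n = ⅗ ≈ 0.60000
w(V) = 42/5 (w(V) = 9 - 1*⅗ = 9 - ⅗ = 42/5)
24*w(8/6) - 3 = 24*(42/5) - 3 = 1008/5 - 3 = 993/5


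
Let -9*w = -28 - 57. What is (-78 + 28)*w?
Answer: -4250/9 ≈ -472.22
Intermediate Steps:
w = 85/9 (w = -(-28 - 57)/9 = -⅑*(-85) = 85/9 ≈ 9.4444)
(-78 + 28)*w = (-78 + 28)*(85/9) = -50*85/9 = -4250/9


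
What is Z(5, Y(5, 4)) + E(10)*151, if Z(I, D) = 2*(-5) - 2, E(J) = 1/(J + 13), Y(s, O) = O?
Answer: -125/23 ≈ -5.4348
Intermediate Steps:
E(J) = 1/(13 + J)
Z(I, D) = -12 (Z(I, D) = -10 - 2 = -12)
Z(5, Y(5, 4)) + E(10)*151 = -12 + 151/(13 + 10) = -12 + 151/23 = -125/23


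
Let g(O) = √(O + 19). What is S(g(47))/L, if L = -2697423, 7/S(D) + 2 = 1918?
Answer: -7/5168262468 ≈ -1.3544e-9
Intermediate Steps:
g(O) = √(19 + O)
S(D) = 7/1916 (S(D) = 7/(-2 + 1918) = 7/1916)
S(g(47))/L = (7/1916)/(-2697423) = (7/1916)*(-1/2697423) = -7/5168262468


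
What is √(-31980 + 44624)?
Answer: 2*√3161 ≈ 112.45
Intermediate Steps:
√(-31980 + 44624) = √12644 = 2*√3161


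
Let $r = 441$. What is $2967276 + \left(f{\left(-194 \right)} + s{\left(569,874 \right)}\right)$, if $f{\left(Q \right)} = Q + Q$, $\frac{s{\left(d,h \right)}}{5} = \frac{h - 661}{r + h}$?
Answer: $\frac{780291757}{263} \approx 2.9669 \cdot 10^{6}$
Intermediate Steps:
$s{\left(d,h \right)} = \frac{5 \left(-661 + h\right)}{441 + h}$ ($s{\left(d,h \right)} = 5 \frac{h - 661}{441 + h} = 5 \frac{-661 + h}{441 + h} = \frac{5 \left(-661 + h\right)}{441 + h}$)
$f{\left(Q \right)} = 2 Q$
$2967276 + \left(f{\left(-194 \right)} + s{\left(569,874 \right)}\right) = 2967276 + \left(2 \left(-194\right) + \frac{5 \left(-661 + 874\right)}{441 + 874}\right) = 2967276 - \left(388 - 5 \cdot \frac{1}{1315} \cdot 213\right) = 2967276 - \left(388 - \frac{213}{263}\right) = 2967276 + \left(-388 + \frac{213}{263}\right) = 2967276 - \frac{101831}{263} = \frac{780291757}{263}$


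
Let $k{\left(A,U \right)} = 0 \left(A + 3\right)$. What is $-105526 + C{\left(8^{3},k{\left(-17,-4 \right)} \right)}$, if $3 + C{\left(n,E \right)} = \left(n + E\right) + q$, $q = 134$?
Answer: $-104883$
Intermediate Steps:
$k{\left(A,U \right)} = 0$ ($k{\left(A,U \right)} = 0 \left(3 + A\right) = 0$)
$C{\left(n,E \right)} = 131 + E + n$ ($C{\left(n,E \right)} = -3 + \left(\left(n + E\right) + 134\right) = -3 + \left(\left(E + n\right) + 134\right) = -3 + \left(134 + E + n\right) = 131 + E + n$)
$-105526 + C{\left(8^{3},k{\left(-17,-4 \right)} \right)} = -105526 + \left(131 + 0 + 8^{3}\right) = -105526 + \left(131 + 0 + 512\right) = -105526 + 643 = -104883$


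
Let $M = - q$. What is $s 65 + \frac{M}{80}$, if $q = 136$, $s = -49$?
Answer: $- \frac{31867}{10} \approx -3186.7$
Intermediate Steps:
$M = -136$ ($M = \left(-1\right) 136 = -136$)
$s 65 + \frac{M}{80} = \left(-49\right) 65 - \frac{136}{80} = -3185 - \frac{17}{10} = - \frac{31867}{10}$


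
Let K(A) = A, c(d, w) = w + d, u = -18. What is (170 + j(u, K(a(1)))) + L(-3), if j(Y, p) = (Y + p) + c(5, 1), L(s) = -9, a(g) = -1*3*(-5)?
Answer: 164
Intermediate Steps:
a(g) = 15 (a(g) = -3*(-5) = 15)
c(d, w) = d + w
j(Y, p) = 6 + Y + p (j(Y, p) = (Y + p) + (5 + 1) = (Y + p) + 6 = 6 + Y + p)
(170 + j(u, K(a(1)))) + L(-3) = (170 + (6 - 18 + 15)) - 9 = (170 + 3) - 9 = 173 - 9 = 164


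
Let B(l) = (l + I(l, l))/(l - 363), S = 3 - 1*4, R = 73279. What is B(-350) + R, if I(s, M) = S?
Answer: 52248278/713 ≈ 73280.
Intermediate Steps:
S = -1 (S = 3 - 4 = -1)
I(s, M) = -1
B(l) = (-1 + l)/(-363 + l) (B(l) = (l - 1)/(l - 363) = (-1 + l)/(-363 + l))
B(-350) + R = (-1 - 350)/(-363 - 350) + 73279 = -351/(-713) + 73279 = -1/713*(-351) + 73279 = 351/713 + 73279 = 52248278/713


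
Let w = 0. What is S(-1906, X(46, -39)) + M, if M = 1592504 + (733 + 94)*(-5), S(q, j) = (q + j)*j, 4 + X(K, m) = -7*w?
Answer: 1596009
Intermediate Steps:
X(K, m) = -4 (X(K, m) = -4 - 7*0 = -4 + 0 = -4)
S(q, j) = j*(j + q) (S(q, j) = (j + q)*j = j*(j + q))
M = 1588369 (M = 1592504 + 827*(-5) = 1592504 - 4135 = 1588369)
S(-1906, X(46, -39)) + M = -4*(-4 - 1906) + 1588369 = -4*(-1910) + 1588369 = 7640 + 1588369 = 1596009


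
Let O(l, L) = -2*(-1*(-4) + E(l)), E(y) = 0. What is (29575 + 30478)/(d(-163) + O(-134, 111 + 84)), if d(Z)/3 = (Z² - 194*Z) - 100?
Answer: 8579/24895 ≈ 0.34461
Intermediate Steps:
d(Z) = -300 - 582*Z + 3*Z² (d(Z) = 3*((Z² - 194*Z) - 100) = 3*(-100 + Z² - 194*Z) = -300 - 582*Z + 3*Z²)
O(l, L) = -8 (O(l, L) = -2*(-1*(-4) + 0) = -2*(4 + 0) = -2*4 = -8)
(29575 + 30478)/(d(-163) + O(-134, 111 + 84)) = (29575 + 30478)/((-300 - 582*(-163) + 3*(-163)²) - 8) = 60053/((-300 + 94866 + 3*26569) - 8) = 60053/((-300 + 94866 + 79707) - 8) = 60053/(174273 - 8) = 60053/174265 = 60053*(1/174265) = 8579/24895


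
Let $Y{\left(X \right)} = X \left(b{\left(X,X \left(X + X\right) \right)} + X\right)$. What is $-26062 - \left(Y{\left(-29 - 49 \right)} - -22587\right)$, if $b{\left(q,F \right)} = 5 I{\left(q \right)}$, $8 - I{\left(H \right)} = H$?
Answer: $-21193$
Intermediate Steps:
$I{\left(H \right)} = 8 - H$
$b{\left(q,F \right)} = 40 - 5 q$ ($b{\left(q,F \right)} = 5 \left(8 - q\right) = 40 - 5 q$)
$Y{\left(X \right)} = X \left(40 - 4 X\right)$ ($Y{\left(X \right)} = X \left(\left(40 - 5 X\right) + X\right) = X \left(40 - 4 X\right)$)
$-26062 - \left(Y{\left(-29 - 49 \right)} - -22587\right) = -26062 - \left(4 \left(-29 - 49\right) \left(10 - \left(-29 - 49\right)\right) - -22587\right) = -26062 - \left(4 \left(-78\right) \left(10 - -78\right) + 22587\right) = -26062 - \left(4 \left(-78\right) \left(10 + 78\right) + 22587\right) = -26062 - \left(4 \left(-78\right) 88 + 22587\right) = -26062 - \left(-27456 + 22587\right) = -26062 - -4869 = -26062 + 4869 = -21193$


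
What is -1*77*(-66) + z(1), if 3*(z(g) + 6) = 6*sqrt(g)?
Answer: 5078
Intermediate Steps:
z(g) = -6 + 2*sqrt(g) (z(g) = -6 + (6*sqrt(g))/3 = -6 + 2*sqrt(g))
-1*77*(-66) + z(1) = -1*77*(-66) + (-6 + 2*sqrt(1)) = -77*(-66) + (-6 + 2*1) = 5082 + (-6 + 2) = 5082 - 4 = 5078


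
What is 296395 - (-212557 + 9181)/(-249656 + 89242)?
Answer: 23772852077/80207 ≈ 2.9639e+5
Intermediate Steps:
296395 - (-212557 + 9181)/(-249656 + 89242) = 296395 - (-203376)/(-160414) = 296395 - (-203376)*(-1)/160414 = 296395 - 1*101688/80207 = 296395 - 101688/80207 = 23772852077/80207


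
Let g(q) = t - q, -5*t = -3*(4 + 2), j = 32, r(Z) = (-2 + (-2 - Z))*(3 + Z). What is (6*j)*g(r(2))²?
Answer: 5419008/25 ≈ 2.1676e+5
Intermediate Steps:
r(Z) = (-4 - Z)*(3 + Z)
t = 18/5 (t = -(-3)*(4 + 2)/5 = -(-3)*6/5 = -⅕*(-18) = 18/5 ≈ 3.6000)
g(q) = 18/5 - q
(6*j)*g(r(2))² = (6*32)*(18/5 - (-12 - 1*2² - 7*2))² = 192*(18/5 - (-12 - 1*4 - 14))² = 192*(18/5 - (-12 - 4 - 14))² = 192*(18/5 - 1*(-30))² = 192*(18/5 + 30)² = 192*(168/5)² = 192*(28224/25) = 5419008/25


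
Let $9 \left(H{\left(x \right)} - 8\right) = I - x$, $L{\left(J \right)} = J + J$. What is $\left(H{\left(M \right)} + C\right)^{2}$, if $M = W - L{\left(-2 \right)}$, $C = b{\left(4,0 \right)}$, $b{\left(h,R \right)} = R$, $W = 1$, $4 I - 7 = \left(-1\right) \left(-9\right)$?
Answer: $\frac{5041}{81} \approx 62.235$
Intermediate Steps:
$I = 4$ ($I = \frac{7}{4} + \frac{\left(-1\right) \left(-9\right)}{4} = \frac{7}{4} + \frac{1}{4} \cdot 9 = \frac{7}{4} + \frac{9}{4} = 4$)
$L{\left(J \right)} = 2 J$
$C = 0$
$M = 5$ ($M = 1 - 2 \left(-2\right) = 1 - -4 = 1 + 4 = 5$)
$H{\left(x \right)} = \frac{76}{9} - \frac{x}{9}$ ($H{\left(x \right)} = 8 + \frac{4 - x}{9} = 8 - \left(- \frac{4}{9} + \frac{x}{9}\right) = \frac{76}{9} - \frac{x}{9}$)
$\left(H{\left(M \right)} + C\right)^{2} = \left(\left(\frac{76}{9} - \frac{5}{9}\right) + 0\right)^{2} = \left(\frac{71}{9} + 0\right)^{2} = \left(\frac{71}{9}\right)^{2} = \frac{5041}{81}$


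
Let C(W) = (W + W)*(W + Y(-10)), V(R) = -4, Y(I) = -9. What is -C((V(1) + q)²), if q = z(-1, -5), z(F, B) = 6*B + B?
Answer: -4599504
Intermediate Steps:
z(F, B) = 7*B
q = -35 (q = 7*(-5) = -35)
C(W) = 2*W*(-9 + W) (C(W) = (W + W)*(W - 9) = (2*W)*(-9 + W) = 2*W*(-9 + W))
-C((V(1) + q)²) = -2*(-4 - 35)²*(-9 + (-4 - 35)²) = -2*(-39)²*(-9 + (-39)²) = -2*1521*(-9 + 1521) = -2*1521*1512 = -1*4599504 = -4599504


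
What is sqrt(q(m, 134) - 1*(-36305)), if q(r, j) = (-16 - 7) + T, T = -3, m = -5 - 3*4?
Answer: 3*sqrt(4031) ≈ 190.47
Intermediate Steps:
m = -17 (m = -5 - 12 = -17)
q(r, j) = -26 (q(r, j) = (-16 - 7) - 3 = -23 - 3 = -26)
sqrt(q(m, 134) - 1*(-36305)) = sqrt(-26 - 1*(-36305)) = sqrt(-26 + 36305) = sqrt(36279) = 3*sqrt(4031)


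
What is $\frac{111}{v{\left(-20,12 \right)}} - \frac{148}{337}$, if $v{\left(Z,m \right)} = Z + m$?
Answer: $- \frac{38591}{2696} \approx -14.314$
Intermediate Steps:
$\frac{111}{v{\left(-20,12 \right)}} - \frac{148}{337} = \frac{111}{-20 + 12} - \frac{148}{337} = \frac{111}{-8} - \frac{148}{337} = 111 \left(- \frac{1}{8}\right) - \frac{148}{337} = - \frac{111}{8} - \frac{148}{337} = - \frac{38591}{2696}$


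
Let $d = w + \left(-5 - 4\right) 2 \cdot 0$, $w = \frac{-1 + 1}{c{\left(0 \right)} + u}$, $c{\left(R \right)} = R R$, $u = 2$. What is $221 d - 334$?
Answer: $-334$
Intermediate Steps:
$c{\left(R \right)} = R^{2}$
$w = 0$ ($w = \frac{-1 + 1}{0^{2} + 2} = \frac{0}{0 + 2} = \frac{0}{2} = 0 \cdot \frac{1}{2} = 0$)
$d = 0$ ($d = 0 + \left(-5 - 4\right) 2 \cdot 0 = 0 + \left(-9\right) 2 \cdot 0 = 0 - 0 = 0 + 0 = 0$)
$221 d - 334 = 221 \cdot 0 - 334 = 0 - 334 = -334$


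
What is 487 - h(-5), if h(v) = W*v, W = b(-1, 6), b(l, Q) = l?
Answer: 482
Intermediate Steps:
W = -1
h(v) = -v
487 - h(-5) = 487 - (-1)*(-5) = 487 - 1*5 = 487 - 5 = 482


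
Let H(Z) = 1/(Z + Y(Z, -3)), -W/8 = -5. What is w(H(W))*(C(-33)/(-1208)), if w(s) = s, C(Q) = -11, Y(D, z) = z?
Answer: 11/44696 ≈ 0.00024611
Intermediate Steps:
W = 40 (W = -8*(-5) = 40)
H(Z) = 1/(-3 + Z) (H(Z) = 1/(Z - 3) = 1/(-3 + Z))
w(H(W))*(C(-33)/(-1208)) = (-11/(-1208))/(-3 + 40) = (-11*(-1/1208))/37 = (1/37)*(11/1208) = 11/44696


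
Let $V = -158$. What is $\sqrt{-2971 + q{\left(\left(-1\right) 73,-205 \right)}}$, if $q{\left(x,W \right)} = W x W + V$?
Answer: $i \sqrt{3070954} \approx 1752.4 i$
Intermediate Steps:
$q{\left(x,W \right)} = -158 + x W^{2}$ ($q{\left(x,W \right)} = W x W - 158 = x W^{2} - 158 = -158 + x W^{2}$)
$\sqrt{-2971 + q{\left(\left(-1\right) 73,-205 \right)}} = \sqrt{-2971 + \left(-158 + \left(-1\right) 73 \left(-205\right)^{2}\right)} = \sqrt{-2971 - 3067983} = \sqrt{-3070954} = i \sqrt{3070954}$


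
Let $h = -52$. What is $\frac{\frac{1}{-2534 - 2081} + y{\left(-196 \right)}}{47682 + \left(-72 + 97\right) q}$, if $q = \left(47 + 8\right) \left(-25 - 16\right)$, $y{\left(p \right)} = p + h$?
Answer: $\frac{1144521}{40118195} \approx 0.028529$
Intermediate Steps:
$y{\left(p \right)} = -52 + p$ ($y{\left(p \right)} = p - 52 = -52 + p$)
$q = -2255$ ($q = 55 \left(-41\right) = -2255$)
$\frac{\frac{1}{-2534 - 2081} + y{\left(-196 \right)}}{47682 + \left(-72 + 97\right) q} = \frac{\frac{1}{-2534 - 2081} - 248}{47682 + \left(-72 + 97\right) \left(-2255\right)} = \frac{\frac{1}{-4615} - 248}{47682 + 25 \left(-2255\right)} = \frac{- \frac{1}{4615} - 248}{47682 - 56375} = - \frac{1144521}{4615 \left(-8693\right)} = \left(- \frac{1144521}{4615}\right) \left(- \frac{1}{8693}\right) = \frac{1144521}{40118195}$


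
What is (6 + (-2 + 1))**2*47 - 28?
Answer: 1147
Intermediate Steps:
(6 + (-2 + 1))**2*47 - 28 = (6 - 1)**2*47 - 28 = 5**2*47 - 28 = 25*47 - 28 = 1175 - 28 = 1147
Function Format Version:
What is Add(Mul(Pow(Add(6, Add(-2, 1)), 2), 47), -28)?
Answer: 1147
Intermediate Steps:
Add(Mul(Pow(Add(6, Add(-2, 1)), 2), 47), -28) = Add(Mul(Pow(Add(6, -1), 2), 47), -28) = Add(Mul(Pow(5, 2), 47), -28) = Add(Mul(25, 47), -28) = Add(1175, -28) = 1147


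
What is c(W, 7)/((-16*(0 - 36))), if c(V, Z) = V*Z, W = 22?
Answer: 77/288 ≈ 0.26736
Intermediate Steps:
c(W, 7)/((-16*(0 - 36))) = (22*7)/((-16*(0 - 36))) = 154/((-16*(-36))) = 154/576 = 154*(1/576) = 77/288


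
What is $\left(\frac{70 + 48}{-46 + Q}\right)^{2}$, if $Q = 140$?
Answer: $\frac{3481}{2209} \approx 1.5758$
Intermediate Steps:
$\left(\frac{70 + 48}{-46 + Q}\right)^{2} = \left(\frac{70 + 48}{-46 + 140}\right)^{2} = \left(\frac{118}{94}\right)^{2} = \left(118 \cdot \frac{1}{94}\right)^{2} = \left(\frac{59}{47}\right)^{2} = \frac{3481}{2209}$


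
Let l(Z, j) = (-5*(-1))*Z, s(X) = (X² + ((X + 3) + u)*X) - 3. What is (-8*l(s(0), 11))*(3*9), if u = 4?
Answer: 3240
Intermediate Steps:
s(X) = -3 + X² + X*(7 + X) (s(X) = (X² + ((X + 3) + 4)*X) - 3 = (X² + ((3 + X) + 4)*X) - 3 = (X² + (7 + X)*X) - 3 = (X² + X*(7 + X)) - 3 = -3 + X² + X*(7 + X))
l(Z, j) = 5*Z
(-8*l(s(0), 11))*(3*9) = (-40*(-3 + 2*0² + 7*0))*(3*9) = -40*(-3 + 2*0 + 0)*27 = -40*(-3 + 0 + 0)*27 = -40*(-3)*27 = -8*(-15)*27 = 120*27 = 3240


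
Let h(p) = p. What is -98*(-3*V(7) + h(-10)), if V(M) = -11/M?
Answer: 518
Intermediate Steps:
-98*(-3*V(7) + h(-10)) = -98*(-(-33)/7 - 10) = -98*(-3*(-11/7) - 10) = -98*(33/7 - 10) = -98*(-37/7) = 518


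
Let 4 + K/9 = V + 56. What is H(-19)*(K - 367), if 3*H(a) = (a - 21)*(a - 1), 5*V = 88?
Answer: 207520/3 ≈ 69173.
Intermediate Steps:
V = 88/5 (V = (⅕)*88 = 88/5 ≈ 17.600)
H(a) = (-1 + a)*(-21 + a)/3 (H(a) = ((a - 21)*(a - 1))/3 = ((-21 + a)*(-1 + a))/3 = ((-1 + a)*(-21 + a))/3 = (-1 + a)*(-21 + a)/3)
K = 3132/5 (K = -36 + 9*(88/5 + 56) = -36 + 9*(368/5) = -36 + 3312/5 = 3132/5 ≈ 626.40)
H(-19)*(K - 367) = (7 - 22/3*(-19) + (⅓)*(-19)²)*(3132/5 - 367) = (7 + 418/3 + (⅓)*361)*(1297/5) = (7 + 418/3 + 361/3)*(1297/5) = (800/3)*(1297/5) = 207520/3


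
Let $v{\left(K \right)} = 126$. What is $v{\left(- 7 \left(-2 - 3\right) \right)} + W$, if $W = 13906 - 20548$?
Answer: $-6516$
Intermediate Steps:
$W = -6642$
$v{\left(- 7 \left(-2 - 3\right) \right)} + W = 126 - 6642 = -6516$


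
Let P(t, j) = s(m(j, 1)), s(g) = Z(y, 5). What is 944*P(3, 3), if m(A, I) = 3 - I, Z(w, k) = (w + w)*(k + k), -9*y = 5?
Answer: -94400/9 ≈ -10489.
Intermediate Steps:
y = -5/9 (y = -⅑*5 = -5/9 ≈ -0.55556)
Z(w, k) = 4*k*w (Z(w, k) = (2*w)*(2*k) = 4*k*w)
s(g) = -100/9 (s(g) = 4*5*(-5/9) = -100/9)
P(t, j) = -100/9
944*P(3, 3) = 944*(-100/9) = -94400/9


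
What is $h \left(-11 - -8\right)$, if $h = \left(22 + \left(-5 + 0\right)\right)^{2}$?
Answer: $-867$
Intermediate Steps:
$h = 289$ ($h = \left(22 - 5\right)^{2} = 17^{2} = 289$)
$h \left(-11 - -8\right) = 289 \left(-11 - -8\right) = 289 \left(-11 + 8\right) = 289 \left(-3\right) = -867$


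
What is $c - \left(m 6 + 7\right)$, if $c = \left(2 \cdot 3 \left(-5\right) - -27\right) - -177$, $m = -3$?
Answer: $185$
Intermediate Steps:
$c = 174$ ($c = \left(6 \left(-5\right) + 27\right) + 177 = \left(-30 + 27\right) + 177 = -3 + 177 = 174$)
$c - \left(m 6 + 7\right) = 174 - \left(\left(-3\right) 6 + 7\right) = 174 - \left(-18 + 7\right) = 174 - -11 = 174 + 11 = 185$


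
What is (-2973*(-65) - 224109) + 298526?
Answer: 267662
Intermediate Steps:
(-2973*(-65) - 224109) + 298526 = (193245 - 224109) + 298526 = -30864 + 298526 = 267662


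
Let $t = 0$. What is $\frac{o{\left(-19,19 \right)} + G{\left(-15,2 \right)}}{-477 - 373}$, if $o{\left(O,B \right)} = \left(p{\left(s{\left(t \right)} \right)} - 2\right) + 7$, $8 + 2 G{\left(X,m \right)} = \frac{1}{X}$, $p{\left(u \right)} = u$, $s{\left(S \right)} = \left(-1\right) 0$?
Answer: $- \frac{29}{25500} \approx -0.0011373$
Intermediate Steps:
$s{\left(S \right)} = 0$
$G{\left(X,m \right)} = -4 + \frac{1}{2 X}$
$o{\left(O,B \right)} = 5$ ($o{\left(O,B \right)} = \left(0 - 2\right) + 7 = -2 + 7 = 5$)
$\frac{o{\left(-19,19 \right)} + G{\left(-15,2 \right)}}{-477 - 373} = \frac{5 - \left(4 - \frac{1}{2 \left(-15\right)}\right)}{-477 - 373} = \frac{5 + \left(-4 + \frac{1}{2} \left(- \frac{1}{15}\right)\right)}{-850} = \left(5 - \frac{121}{30}\right) \left(- \frac{1}{850}\right) = \frac{29}{30} \left(- \frac{1}{850}\right) = - \frac{29}{25500}$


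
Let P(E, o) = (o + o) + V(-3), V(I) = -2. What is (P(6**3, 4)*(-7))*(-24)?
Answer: 1008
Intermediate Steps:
P(E, o) = -2 + 2*o (P(E, o) = (o + o) - 2 = 2*o - 2 = -2 + 2*o)
(P(6**3, 4)*(-7))*(-24) = ((-2 + 2*4)*(-7))*(-24) = ((-2 + 8)*(-7))*(-24) = (6*(-7))*(-24) = -42*(-24) = 1008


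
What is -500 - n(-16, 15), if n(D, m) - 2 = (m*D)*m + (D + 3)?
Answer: 3111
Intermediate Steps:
n(D, m) = 5 + D + D*m² (n(D, m) = 2 + ((m*D)*m + (D + 3)) = 2 + ((D*m)*m + (3 + D)) = 2 + (D*m² + (3 + D)) = 2 + (3 + D + D*m²) = 5 + D + D*m²)
-500 - n(-16, 15) = -500 - (5 - 16 - 16*15²) = -500 - (5 - 16 - 16*225) = -500 - (5 - 16 - 3600) = -500 - 1*(-3611) = -500 + 3611 = 3111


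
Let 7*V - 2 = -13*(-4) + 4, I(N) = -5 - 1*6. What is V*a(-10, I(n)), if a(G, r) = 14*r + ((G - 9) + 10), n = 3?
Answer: -9454/7 ≈ -1350.6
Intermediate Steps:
I(N) = -11 (I(N) = -5 - 6 = -11)
a(G, r) = 1 + G + 14*r (a(G, r) = 14*r + ((-9 + G) + 10) = 14*r + (1 + G) = 1 + G + 14*r)
V = 58/7 (V = 2/7 + (-13*(-4) + 4)/7 = 2/7 + (52 + 4)/7 = 2/7 + (⅐)*56 = 2/7 + 8 = 58/7 ≈ 8.2857)
V*a(-10, I(n)) = 58*(1 - 10 + 14*(-11))/7 = 58*(1 - 10 - 154)/7 = (58/7)*(-163) = -9454/7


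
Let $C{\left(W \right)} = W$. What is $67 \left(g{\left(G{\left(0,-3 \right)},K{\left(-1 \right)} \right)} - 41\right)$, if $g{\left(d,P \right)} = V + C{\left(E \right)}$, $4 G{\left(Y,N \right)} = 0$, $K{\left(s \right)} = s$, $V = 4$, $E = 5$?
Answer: $-2144$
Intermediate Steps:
$G{\left(Y,N \right)} = 0$ ($G{\left(Y,N \right)} = \frac{1}{4} \cdot 0 = 0$)
$g{\left(d,P \right)} = 9$ ($g{\left(d,P \right)} = 4 + 5 = 9$)
$67 \left(g{\left(G{\left(0,-3 \right)},K{\left(-1 \right)} \right)} - 41\right) = 67 \left(9 - 41\right) = 67 \left(-32\right) = -2144$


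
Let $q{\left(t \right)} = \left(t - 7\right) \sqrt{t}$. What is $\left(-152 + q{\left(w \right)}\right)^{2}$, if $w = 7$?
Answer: $23104$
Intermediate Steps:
$q{\left(t \right)} = \sqrt{t} \left(-7 + t\right)$ ($q{\left(t \right)} = \left(-7 + t\right) \sqrt{t} = \sqrt{t} \left(-7 + t\right)$)
$\left(-152 + q{\left(w \right)}\right)^{2} = \left(-152 + \sqrt{7} \left(-7 + 7\right)\right)^{2} = \left(-152 + \sqrt{7} \cdot 0\right)^{2} = \left(-152 + 0\right)^{2} = \left(-152\right)^{2} = 23104$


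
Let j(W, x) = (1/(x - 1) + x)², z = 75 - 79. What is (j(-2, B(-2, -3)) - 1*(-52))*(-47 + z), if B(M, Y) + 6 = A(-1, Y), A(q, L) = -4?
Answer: -949263/121 ≈ -7845.1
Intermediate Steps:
B(M, Y) = -10 (B(M, Y) = -6 - 4 = -10)
z = -4
j(W, x) = (x + 1/(-1 + x))² (j(W, x) = (1/(-1 + x) + x)² = (x + 1/(-1 + x))²)
(j(-2, B(-2, -3)) - 1*(-52))*(-47 + z) = ((1 + (-10)² - 1*(-10))²/(-1 - 10)² - 1*(-52))*(-47 - 4) = ((1 + 100 + 10)²/(-11)² + 52)*(-51) = ((1/121)*111² + 52)*(-51) = ((1/121)*12321 + 52)*(-51) = (12321/121 + 52)*(-51) = (18613/121)*(-51) = -949263/121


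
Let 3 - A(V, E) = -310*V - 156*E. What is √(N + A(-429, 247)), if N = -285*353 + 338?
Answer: I*√194722 ≈ 441.27*I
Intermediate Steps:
A(V, E) = 3 + 156*E + 310*V (A(V, E) = 3 - (-310*V - 156*E) = 3 + (156*E + 310*V) = 3 + 156*E + 310*V)
N = -100267 (N = -100605 + 338 = -100267)
√(N + A(-429, 247)) = √(-100267 + (3 + 156*247 + 310*(-429))) = √(-100267 + (3 + 38532 - 132990)) = √(-100267 - 94455) = √(-194722) = I*√194722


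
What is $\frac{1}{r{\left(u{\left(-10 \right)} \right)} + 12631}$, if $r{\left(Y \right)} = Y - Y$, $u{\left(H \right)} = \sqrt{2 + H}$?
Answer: $\frac{1}{12631} \approx 7.917 \cdot 10^{-5}$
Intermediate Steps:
$r{\left(Y \right)} = 0$
$\frac{1}{r{\left(u{\left(-10 \right)} \right)} + 12631} = \frac{1}{0 + 12631} = \frac{1}{12631}$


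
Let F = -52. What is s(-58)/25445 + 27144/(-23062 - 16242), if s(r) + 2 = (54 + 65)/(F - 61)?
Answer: -1951507398/2825255041 ≈ -0.69074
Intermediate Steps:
s(r) = -345/113 (s(r) = -2 + (54 + 65)/(-52 - 61) = -2 + 119/(-113) = -2 + 119*(-1/113) = -2 - 119/113 = -345/113)
s(-58)/25445 + 27144/(-23062 - 16242) = -345/113/25445 + 27144/(-23062 - 16242) = -345/113*1/25445 + 27144/(-39304) = -69/575057 + 27144*(-1/39304) = -69/575057 - 3393/4913 = -1951507398/2825255041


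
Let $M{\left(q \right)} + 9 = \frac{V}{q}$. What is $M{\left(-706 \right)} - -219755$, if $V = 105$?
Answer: $\frac{155140571}{706} \approx 2.1975 \cdot 10^{5}$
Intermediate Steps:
$M{\left(q \right)} = -9 + \frac{105}{q}$
$M{\left(-706 \right)} - -219755 = \left(-9 + \frac{105}{-706}\right) - -219755 = \left(-9 + 105 \left(- \frac{1}{706}\right)\right) + 219755 = \left(-9 - \frac{105}{706}\right) + 219755 = - \frac{6459}{706} + 219755 = \frac{155140571}{706}$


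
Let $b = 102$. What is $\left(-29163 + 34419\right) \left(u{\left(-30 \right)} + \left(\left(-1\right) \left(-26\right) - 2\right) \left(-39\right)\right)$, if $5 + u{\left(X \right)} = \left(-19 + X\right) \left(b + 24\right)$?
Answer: $-37396440$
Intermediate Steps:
$u{\left(X \right)} = -2399 + 126 X$ ($u{\left(X \right)} = -5 + \left(-19 + X\right) \left(102 + 24\right) = -5 + \left(-19 + X\right) 126 = -5 + \left(-2394 + 126 X\right) = -2399 + 126 X$)
$\left(-29163 + 34419\right) \left(u{\left(-30 \right)} + \left(\left(-1\right) \left(-26\right) - 2\right) \left(-39\right)\right) = \left(-29163 + 34419\right) \left(\left(-2399 + 126 \left(-30\right)\right) + \left(\left(-1\right) \left(-26\right) - 2\right) \left(-39\right)\right) = 5256 \left(\left(-2399 - 3780\right) + \left(26 - 2\right) \left(-39\right)\right) = 5256 \left(-6179 + 24 \left(-39\right)\right) = 5256 \left(-6179 - 936\right) = 5256 \left(-7115\right) = -37396440$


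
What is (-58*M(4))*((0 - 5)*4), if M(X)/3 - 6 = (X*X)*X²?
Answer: 911760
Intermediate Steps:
M(X) = 18 + 3*X⁴ (M(X) = 18 + 3*((X*X)*X²) = 18 + 3*(X²*X²) = 18 + 3*X⁴)
(-58*M(4))*((0 - 5)*4) = (-58*(18 + 3*4⁴))*((0 - 5)*4) = (-58*(18 + 3*256))*(-5*4) = -58*(18 + 768)*(-20) = -58*786*(-20) = -45588*(-20) = 911760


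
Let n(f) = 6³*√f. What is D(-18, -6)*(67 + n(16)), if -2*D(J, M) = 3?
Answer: -2793/2 ≈ -1396.5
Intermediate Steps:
D(J, M) = -3/2 (D(J, M) = -½*3 = -3/2)
n(f) = 216*√f
D(-18, -6)*(67 + n(16)) = -3*(67 + 216*√16)/2 = -3*(67 + 216*4)/2 = -3*(67 + 864)/2 = -3/2*931 = -2793/2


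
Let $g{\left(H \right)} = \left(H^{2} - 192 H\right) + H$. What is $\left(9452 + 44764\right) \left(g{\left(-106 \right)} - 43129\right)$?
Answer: $-631453752$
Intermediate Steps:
$g{\left(H \right)} = H^{2} - 191 H$
$\left(9452 + 44764\right) \left(g{\left(-106 \right)} - 43129\right) = \left(9452 + 44764\right) \left(- 106 \left(-191 - 106\right) - 43129\right) = 54216 \left(\left(-106\right) \left(-297\right) - 43129\right) = 54216 \left(31482 - 43129\right) = 54216 \left(-11647\right) = -631453752$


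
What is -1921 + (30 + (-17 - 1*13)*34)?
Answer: -2911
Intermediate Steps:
-1921 + (30 + (-17 - 1*13)*34) = -1921 + (30 + (-17 - 13)*34) = -1921 + (30 - 30*34) = -1921 + (30 - 1020) = -1921 - 990 = -2911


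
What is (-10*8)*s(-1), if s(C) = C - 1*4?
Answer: 400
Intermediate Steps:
s(C) = -4 + C (s(C) = C - 4 = -4 + C)
(-10*8)*s(-1) = (-10*8)*(-4 - 1) = -80*(-5) = 400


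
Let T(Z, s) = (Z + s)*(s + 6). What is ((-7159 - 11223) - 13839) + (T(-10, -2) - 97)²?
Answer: -11196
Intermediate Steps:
T(Z, s) = (6 + s)*(Z + s) (T(Z, s) = (Z + s)*(6 + s) = (6 + s)*(Z + s))
((-7159 - 11223) - 13839) + (T(-10, -2) - 97)² = ((-7159 - 11223) - 13839) + (((-2)² + 6*(-10) + 6*(-2) - 10*(-2)) - 97)² = (-18382 - 13839) + ((4 - 60 - 12 + 20) - 97)² = -32221 + (-48 - 97)² = -32221 + (-145)² = -32221 + 21025 = -11196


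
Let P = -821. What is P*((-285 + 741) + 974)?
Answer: -1174030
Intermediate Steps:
P*((-285 + 741) + 974) = -821*((-285 + 741) + 974) = -821*(456 + 974) = -821*1430 = -1174030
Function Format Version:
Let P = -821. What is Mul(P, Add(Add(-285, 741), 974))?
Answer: -1174030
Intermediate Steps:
Mul(P, Add(Add(-285, 741), 974)) = Mul(-821, Add(Add(-285, 741), 974)) = Mul(-821, Add(456, 974)) = Mul(-821, 1430) = -1174030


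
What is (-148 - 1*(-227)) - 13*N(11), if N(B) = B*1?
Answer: -64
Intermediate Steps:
N(B) = B
(-148 - 1*(-227)) - 13*N(11) = (-148 - 1*(-227)) - 13*11 = (-148 + 227) - 143 = 79 - 143 = -64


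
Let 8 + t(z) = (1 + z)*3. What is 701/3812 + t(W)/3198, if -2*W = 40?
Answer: 76693/468876 ≈ 0.16357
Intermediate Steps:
W = -20 (W = -1/2*40 = -20)
t(z) = -5 + 3*z (t(z) = -8 + (1 + z)*3 = -8 + (3 + 3*z) = -5 + 3*z)
701/3812 + t(W)/3198 = 701/3812 + (-5 + 3*(-20))/3198 = 701*(1/3812) + (-5 - 60)*(1/3198) = 701/3812 - 65*1/3198 = 701/3812 - 5/246 = 76693/468876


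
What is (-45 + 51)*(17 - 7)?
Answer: 60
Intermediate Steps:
(-45 + 51)*(17 - 7) = 6*10 = 60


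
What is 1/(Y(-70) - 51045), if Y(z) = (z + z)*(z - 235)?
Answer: -1/8345 ≈ -0.00011983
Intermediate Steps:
Y(z) = 2*z*(-235 + z) (Y(z) = (2*z)*(-235 + z) = 2*z*(-235 + z))
1/(Y(-70) - 51045) = 1/(2*(-70)*(-235 - 70) - 51045) = 1/(2*(-70)*(-305) - 51045) = 1/(42700 - 51045) = 1/(-8345) = -1/8345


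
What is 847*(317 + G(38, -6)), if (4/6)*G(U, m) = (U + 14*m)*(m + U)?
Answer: -1601677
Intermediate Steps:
G(U, m) = 3*(U + m)*(U + 14*m)/2 (G(U, m) = 3*((U + 14*m)*(m + U))/2 = 3*((U + 14*m)*(U + m))/2 = 3*((U + m)*(U + 14*m))/2 = 3*(U + m)*(U + 14*m)/2)
847*(317 + G(38, -6)) = 847*(317 + (21*(-6)² + (3/2)*38² + (45/2)*38*(-6))) = 847*(317 + (21*36 + (3/2)*1444 - 5130)) = 847*(317 + (756 + 2166 - 5130)) = 847*(317 - 2208) = 847*(-1891) = -1601677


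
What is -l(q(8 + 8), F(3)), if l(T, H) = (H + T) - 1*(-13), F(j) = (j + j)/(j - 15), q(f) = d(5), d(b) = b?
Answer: -35/2 ≈ -17.500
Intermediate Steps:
q(f) = 5
F(j) = 2*j/(-15 + j) (F(j) = (2*j)/(-15 + j) = 2*j/(-15 + j))
l(T, H) = 13 + H + T (l(T, H) = (H + T) + 13 = 13 + H + T)
-l(q(8 + 8), F(3)) = -(13 + 2*3/(-15 + 3) + 5) = -(13 + 2*3/(-12) + 5) = -(13 + 2*3*(-1/12) + 5) = -(13 - 1/2 + 5) = -1*35/2 = -35/2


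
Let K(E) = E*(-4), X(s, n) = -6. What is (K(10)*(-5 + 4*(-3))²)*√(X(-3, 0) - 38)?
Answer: -23120*I*√11 ≈ -76680.0*I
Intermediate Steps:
K(E) = -4*E
(K(10)*(-5 + 4*(-3))²)*√(X(-3, 0) - 38) = ((-4*10)*(-5 + 4*(-3))²)*√(-6 - 38) = (-40*(-5 - 12)²)*√(-44) = (-40*(-17)²)*(2*I*√11) = (-40*289)*(2*I*√11) = -23120*I*√11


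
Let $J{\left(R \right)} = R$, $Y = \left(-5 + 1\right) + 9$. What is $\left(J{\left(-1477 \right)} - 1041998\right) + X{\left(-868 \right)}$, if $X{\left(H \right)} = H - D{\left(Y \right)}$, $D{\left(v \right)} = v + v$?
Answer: $-1044353$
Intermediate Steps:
$Y = 5$ ($Y = -4 + 9 = 5$)
$D{\left(v \right)} = 2 v$
$X{\left(H \right)} = -10 + H$ ($X{\left(H \right)} = H - 2 \cdot 5 = H - 10 = -10 + H$)
$\left(J{\left(-1477 \right)} - 1041998\right) + X{\left(-868 \right)} = \left(-1477 - 1041998\right) - 878 = -1043475 - 878 = -1044353$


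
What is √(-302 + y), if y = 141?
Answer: I*√161 ≈ 12.689*I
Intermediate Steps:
√(-302 + y) = √(-302 + 141) = √(-161) = I*√161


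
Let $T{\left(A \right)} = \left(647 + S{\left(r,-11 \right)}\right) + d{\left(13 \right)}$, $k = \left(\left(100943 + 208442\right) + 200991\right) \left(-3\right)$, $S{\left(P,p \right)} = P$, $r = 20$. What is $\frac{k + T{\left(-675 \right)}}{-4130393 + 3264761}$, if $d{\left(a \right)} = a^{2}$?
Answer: $\frac{382573}{216408} \approx 1.7678$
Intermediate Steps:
$k = -1531128$ ($k = \left(309385 + 200991\right) \left(-3\right) = 510376 \left(-3\right) = -1531128$)
$T{\left(A \right)} = 836$ ($T{\left(A \right)} = \left(647 + 20\right) + 13^{2} = 667 + 169 = 836$)
$\frac{k + T{\left(-675 \right)}}{-4130393 + 3264761} = \frac{-1531128 + 836}{-4130393 + 3264761} = - \frac{1530292}{-865632} = \left(-1530292\right) \left(- \frac{1}{865632}\right) = \frac{382573}{216408}$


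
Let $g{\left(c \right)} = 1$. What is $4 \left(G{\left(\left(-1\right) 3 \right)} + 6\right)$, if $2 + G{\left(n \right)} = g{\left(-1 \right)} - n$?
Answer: $32$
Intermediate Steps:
$G{\left(n \right)} = -1 - n$ ($G{\left(n \right)} = -2 - \left(-1 + n\right) = -1 - n$)
$4 \left(G{\left(\left(-1\right) 3 \right)} + 6\right) = 4 \left(\left(-1 - \left(-1\right) 3\right) + 6\right) = 4 \left(\left(-1 - -3\right) + 6\right) = 4 \left(\left(-1 + 3\right) + 6\right) = 4 \left(2 + 6\right) = 4 \cdot 8 = 32$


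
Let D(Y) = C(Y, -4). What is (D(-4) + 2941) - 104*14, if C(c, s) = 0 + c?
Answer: 1481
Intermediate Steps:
C(c, s) = c
D(Y) = Y
(D(-4) + 2941) - 104*14 = (-4 + 2941) - 104*14 = 2937 - 1456 = 1481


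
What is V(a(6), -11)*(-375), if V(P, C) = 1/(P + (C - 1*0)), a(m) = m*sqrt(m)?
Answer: 375/(11 - 6*sqrt(6)) ≈ -101.44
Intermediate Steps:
a(m) = m**(3/2)
V(P, C) = 1/(C + P) (V(P, C) = 1/(P + (C + 0)) = 1/(P + C) = 1/(C + P))
V(a(6), -11)*(-375) = -375/(-11 + 6**(3/2)) = -375/(-11 + 6*sqrt(6))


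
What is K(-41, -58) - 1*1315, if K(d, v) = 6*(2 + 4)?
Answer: -1279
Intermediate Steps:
K(d, v) = 36 (K(d, v) = 6*6 = 36)
K(-41, -58) - 1*1315 = 36 - 1*1315 = 36 - 1315 = -1279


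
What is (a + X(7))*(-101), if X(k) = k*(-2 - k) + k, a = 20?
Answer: 3636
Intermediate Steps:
X(k) = k + k*(-2 - k)
(a + X(7))*(-101) = (20 - 1*7*(1 + 7))*(-101) = (20 - 1*7*8)*(-101) = (20 - 56)*(-101) = -36*(-101) = 3636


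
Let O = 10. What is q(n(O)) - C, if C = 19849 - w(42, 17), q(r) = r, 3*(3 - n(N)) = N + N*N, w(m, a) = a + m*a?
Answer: -57455/3 ≈ -19152.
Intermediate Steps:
w(m, a) = a + a*m
n(N) = 3 - N/3 - N²/3 (n(N) = 3 - (N + N*N)/3 = 3 - (N + N²)/3 = 3 + (-N/3 - N²/3) = 3 - N/3 - N²/3)
C = 19118 (C = 19849 - 17*(1 + 42) = 19849 - 17*43 = 19849 - 1*731 = 19849 - 731 = 19118)
q(n(O)) - C = (3 - ⅓*10 - ⅓*10²) - 1*19118 = (3 - 10/3 - ⅓*100) - 19118 = (3 - 10/3 - 100/3) - 19118 = -101/3 - 19118 = -57455/3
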